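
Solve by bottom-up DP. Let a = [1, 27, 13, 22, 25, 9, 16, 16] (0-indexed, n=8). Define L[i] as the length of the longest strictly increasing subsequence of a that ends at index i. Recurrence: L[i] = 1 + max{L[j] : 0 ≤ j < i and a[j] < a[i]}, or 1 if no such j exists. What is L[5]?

2

   i    0    1    2    3    4    5    6    7
a[i]    1   27   13   22   25    9   16   16
L[i]    1    2    2    3    4    2    3    3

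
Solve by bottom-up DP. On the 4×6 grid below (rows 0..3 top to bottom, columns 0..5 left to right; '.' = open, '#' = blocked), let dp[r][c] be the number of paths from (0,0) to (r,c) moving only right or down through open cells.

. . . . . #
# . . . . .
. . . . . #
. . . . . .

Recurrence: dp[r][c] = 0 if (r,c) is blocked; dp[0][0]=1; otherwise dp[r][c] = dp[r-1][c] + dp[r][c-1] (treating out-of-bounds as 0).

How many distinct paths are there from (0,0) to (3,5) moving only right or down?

20

r\c   0   1   2   3   4   5
  0   1   1   1   1   1   0
  1   0   1   2   3   4   4
  2   0   1   3   6  10   0
  3   0   1   4  10  20  20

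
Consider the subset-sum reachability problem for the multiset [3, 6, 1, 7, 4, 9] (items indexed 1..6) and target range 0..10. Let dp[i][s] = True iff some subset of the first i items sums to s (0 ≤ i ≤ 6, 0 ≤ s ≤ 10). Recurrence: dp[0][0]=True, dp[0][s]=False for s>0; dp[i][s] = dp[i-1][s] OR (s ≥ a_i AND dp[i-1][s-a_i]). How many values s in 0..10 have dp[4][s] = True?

9

i\s   0   1   2   3   4   5   6   7   8   9  10
  0   T   F   F   F   F   F   F   F   F   F   F
  1   T   F   F   T   F   F   F   F   F   F   F
  2   T   F   F   T   F   F   T   F   F   T   F
  3   T   T   F   T   T   F   T   T   F   T   T
  4   T   T   F   T   T   F   T   T   T   T   T
  5   T   T   F   T   T   T   T   T   T   T   T
  6   T   T   F   T   T   T   T   T   T   T   T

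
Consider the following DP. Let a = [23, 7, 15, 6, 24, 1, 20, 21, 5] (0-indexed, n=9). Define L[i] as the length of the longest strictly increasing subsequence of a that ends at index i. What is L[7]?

   i    0    1    2    3    4    5    6    7    8
a[i]   23    7   15    6   24    1   20   21    5
L[i]    1    1    2    1    3    1    3    4    2

4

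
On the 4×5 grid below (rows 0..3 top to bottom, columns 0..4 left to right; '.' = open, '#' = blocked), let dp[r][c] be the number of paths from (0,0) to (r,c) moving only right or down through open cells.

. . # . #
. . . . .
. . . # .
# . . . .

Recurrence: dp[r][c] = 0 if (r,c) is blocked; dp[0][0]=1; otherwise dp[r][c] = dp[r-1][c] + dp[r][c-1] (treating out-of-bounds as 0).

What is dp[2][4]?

2

r\c   0   1   2   3   4
  0   1   1   0   0   0
  1   1   2   2   2   2
  2   1   3   5   0   2
  3   0   3   8   8  10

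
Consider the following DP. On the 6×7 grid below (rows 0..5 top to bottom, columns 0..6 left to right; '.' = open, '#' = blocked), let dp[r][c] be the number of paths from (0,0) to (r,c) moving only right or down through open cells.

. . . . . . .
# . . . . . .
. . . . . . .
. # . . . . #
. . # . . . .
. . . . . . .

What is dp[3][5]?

34

r\c   0   1   2   3   4   5   6
  0   1   1   1   1   1   1   1
  1   0   1   2   3   4   5   6
  2   0   1   3   6  10  15  21
  3   0   0   3   9  19  34   0
  4   0   0   0   9  28  62  62
  5   0   0   0   9  37  99 161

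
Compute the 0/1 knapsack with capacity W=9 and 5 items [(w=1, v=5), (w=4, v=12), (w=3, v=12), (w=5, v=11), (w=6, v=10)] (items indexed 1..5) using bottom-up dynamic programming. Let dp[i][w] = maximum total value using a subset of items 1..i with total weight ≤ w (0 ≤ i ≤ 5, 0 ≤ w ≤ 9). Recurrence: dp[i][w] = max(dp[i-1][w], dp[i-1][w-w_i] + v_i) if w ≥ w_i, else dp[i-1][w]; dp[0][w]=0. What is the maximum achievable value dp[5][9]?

i\w   0   1   2   3   4   5   6   7   8   9
  0   0   0   0   0   0   0   0   0   0   0
  1   0   5   5   5   5   5   5   5   5   5
  2   0   5   5   5  12  17  17  17  17  17
  3   0   5   5  12  17  17  17  24  29  29
  4   0   5   5  12  17  17  17  24  29  29
  5   0   5   5  12  17  17  17  24  29  29

29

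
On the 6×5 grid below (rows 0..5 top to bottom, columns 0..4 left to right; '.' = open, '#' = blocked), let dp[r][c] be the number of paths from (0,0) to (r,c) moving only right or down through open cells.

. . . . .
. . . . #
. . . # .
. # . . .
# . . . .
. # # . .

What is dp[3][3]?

6

r\c   0   1   2   3   4
  0   1   1   1   1   1
  1   1   2   3   4   0
  2   1   3   6   0   0
  3   1   0   6   6   6
  4   0   0   6  12  18
  5   0   0   0  12  30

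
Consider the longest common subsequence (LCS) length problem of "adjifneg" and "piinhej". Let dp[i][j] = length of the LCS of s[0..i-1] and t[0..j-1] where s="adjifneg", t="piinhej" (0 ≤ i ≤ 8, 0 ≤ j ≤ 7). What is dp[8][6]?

   ''  p  i  i  n  h  e  j
''  0  0  0  0  0  0  0  0
 a  0  0  0  0  0  0  0  0
 d  0  0  0  0  0  0  0  0
 j  0  0  0  0  0  0  0  1
 i  0  0  1  1  1  1  1  1
 f  0  0  1  1  1  1  1  1
 n  0  0  1  1  2  2  2  2
 e  0  0  1  1  2  2  3  3
 g  0  0  1  1  2  2  3  3

3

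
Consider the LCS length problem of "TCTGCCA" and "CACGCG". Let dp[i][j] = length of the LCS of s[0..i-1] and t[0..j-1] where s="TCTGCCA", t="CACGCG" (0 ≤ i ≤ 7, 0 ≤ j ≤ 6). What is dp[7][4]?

2

   ''  C  A  C  G  C  G
''  0  0  0  0  0  0  0
 T  0  0  0  0  0  0  0
 C  0  1  1  1  1  1  1
 T  0  1  1  1  1  1  1
 G  0  1  1  1  2  2  2
 C  0  1  1  2  2  3  3
 C  0  1  1  2  2  3  3
 A  0  1  2  2  2  3  3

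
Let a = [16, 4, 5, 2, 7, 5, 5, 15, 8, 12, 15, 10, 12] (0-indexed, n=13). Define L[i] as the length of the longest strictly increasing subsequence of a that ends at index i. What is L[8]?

4

   i    0    1    2    3    4    5    6    7    8    9   10   11   12
a[i]   16    4    5    2    7    5    5   15    8   12   15   10   12
L[i]    1    1    2    1    3    2    2    4    4    5    6    5    6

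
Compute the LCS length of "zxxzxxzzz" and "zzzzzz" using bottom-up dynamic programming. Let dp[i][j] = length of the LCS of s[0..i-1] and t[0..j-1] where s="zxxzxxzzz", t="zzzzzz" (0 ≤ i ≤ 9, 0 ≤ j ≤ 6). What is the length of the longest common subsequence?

5

   ''  z  z  z  z  z  z
''  0  0  0  0  0  0  0
 z  0  1  1  1  1  1  1
 x  0  1  1  1  1  1  1
 x  0  1  1  1  1  1  1
 z  0  1  2  2  2  2  2
 x  0  1  2  2  2  2  2
 x  0  1  2  2  2  2  2
 z  0  1  2  3  3  3  3
 z  0  1  2  3  4  4  4
 z  0  1  2  3  4  5  5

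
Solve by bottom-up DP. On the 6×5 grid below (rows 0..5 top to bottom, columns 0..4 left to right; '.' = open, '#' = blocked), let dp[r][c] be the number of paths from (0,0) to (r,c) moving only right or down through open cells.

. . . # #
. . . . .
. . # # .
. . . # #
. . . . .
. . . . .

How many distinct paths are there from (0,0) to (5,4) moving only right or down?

33

r\c   0   1   2   3   4
  0   1   1   1   0   0
  1   1   2   3   3   3
  2   1   3   0   0   3
  3   1   4   4   0   0
  4   1   5   9   9   9
  5   1   6  15  24  33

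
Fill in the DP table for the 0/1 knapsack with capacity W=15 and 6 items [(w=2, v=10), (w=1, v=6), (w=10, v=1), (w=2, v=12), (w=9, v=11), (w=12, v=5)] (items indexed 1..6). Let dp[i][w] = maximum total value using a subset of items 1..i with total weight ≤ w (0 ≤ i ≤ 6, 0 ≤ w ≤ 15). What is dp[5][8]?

28

i\w   0   1   2   3   4   5   6   7   8   9  10  11  12  13  14  15
  0   0   0   0   0   0   0   0   0   0   0   0   0   0   0   0   0
  1   0   0  10  10  10  10  10  10  10  10  10  10  10  10  10  10
  2   0   6  10  16  16  16  16  16  16  16  16  16  16  16  16  16
  3   0   6  10  16  16  16  16  16  16  16  16  16  16  17  17  17
  4   0   6  12  18  22  28  28  28  28  28  28  28  28  28  28  29
  5   0   6  12  18  22  28  28  28  28  28  28  28  29  33  39  39
  6   0   6  12  18  22  28  28  28  28  28  28  28  29  33  39  39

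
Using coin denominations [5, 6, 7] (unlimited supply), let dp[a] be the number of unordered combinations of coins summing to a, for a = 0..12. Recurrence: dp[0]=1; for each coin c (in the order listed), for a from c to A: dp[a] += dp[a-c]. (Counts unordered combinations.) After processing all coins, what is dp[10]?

after  coin     0     1     2     3     4     5     6     7     8     9    10    11    12
          5     1     0     0     0     0     1     0     0     0     0     1     0     0
          6     1     0     0     0     0     1     1     0     0     0     1     1     1
          7     1     0     0     0     0     1     1     1     0     0     1     1     2

1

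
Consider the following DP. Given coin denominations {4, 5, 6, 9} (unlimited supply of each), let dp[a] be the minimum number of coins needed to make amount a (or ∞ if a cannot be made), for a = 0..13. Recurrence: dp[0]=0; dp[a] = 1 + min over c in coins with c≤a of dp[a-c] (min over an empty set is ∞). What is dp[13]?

2

 a  0  1  2  3  4  5  6  7  8  9 10 11 12 13
dp  0  -  -  -  1  1  1  -  2  1  2  2  2  2
(- denotes ∞ / unreachable)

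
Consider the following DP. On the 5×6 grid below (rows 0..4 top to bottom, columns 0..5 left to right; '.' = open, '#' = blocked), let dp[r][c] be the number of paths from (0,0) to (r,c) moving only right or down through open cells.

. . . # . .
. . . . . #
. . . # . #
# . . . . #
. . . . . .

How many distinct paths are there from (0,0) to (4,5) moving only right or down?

r\c   0   1   2   3   4   5
  0   1   1   1   0   0   0
  1   1   2   3   3   3   0
  2   1   3   6   0   3   0
  3   0   3   9   9  12   0
  4   0   3  12  21  33  33

33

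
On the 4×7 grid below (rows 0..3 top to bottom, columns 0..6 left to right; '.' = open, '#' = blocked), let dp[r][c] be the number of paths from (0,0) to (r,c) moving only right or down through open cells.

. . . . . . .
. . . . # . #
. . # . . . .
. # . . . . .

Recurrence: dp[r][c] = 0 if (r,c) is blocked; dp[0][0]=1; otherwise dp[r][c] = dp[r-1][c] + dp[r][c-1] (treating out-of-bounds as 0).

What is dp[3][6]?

18

r\c   0   1   2   3   4   5   6
  0   1   1   1   1   1   1   1
  1   1   2   3   4   0   1   0
  2   1   3   0   4   4   5   5
  3   1   0   0   4   8  13  18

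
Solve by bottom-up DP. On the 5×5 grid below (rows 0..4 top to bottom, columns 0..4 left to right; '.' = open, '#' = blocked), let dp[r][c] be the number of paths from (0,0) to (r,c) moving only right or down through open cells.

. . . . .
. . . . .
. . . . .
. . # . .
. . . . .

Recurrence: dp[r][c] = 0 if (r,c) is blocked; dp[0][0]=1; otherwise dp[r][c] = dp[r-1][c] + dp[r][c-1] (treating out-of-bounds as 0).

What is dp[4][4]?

r\c   0   1   2   3   4
  0   1   1   1   1   1
  1   1   2   3   4   5
  2   1   3   6  10  15
  3   1   4   0  10  25
  4   1   5   5  15  40

40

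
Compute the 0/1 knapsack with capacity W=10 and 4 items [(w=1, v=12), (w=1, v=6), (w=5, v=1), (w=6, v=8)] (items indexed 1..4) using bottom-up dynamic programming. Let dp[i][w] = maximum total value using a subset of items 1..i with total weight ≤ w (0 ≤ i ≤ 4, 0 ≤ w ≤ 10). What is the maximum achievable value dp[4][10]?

i\w   0   1   2   3   4   5   6   7   8   9  10
  0   0   0   0   0   0   0   0   0   0   0   0
  1   0  12  12  12  12  12  12  12  12  12  12
  2   0  12  18  18  18  18  18  18  18  18  18
  3   0  12  18  18  18  18  18  19  19  19  19
  4   0  12  18  18  18  18  18  20  26  26  26

26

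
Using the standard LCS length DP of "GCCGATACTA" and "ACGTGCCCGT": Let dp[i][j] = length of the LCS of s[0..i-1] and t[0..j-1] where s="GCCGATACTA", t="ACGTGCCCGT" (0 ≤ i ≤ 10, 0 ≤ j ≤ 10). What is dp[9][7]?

   ''  A  C  G  T  G  C  C  C  G  T
''  0  0  0  0  0  0  0  0  0  0  0
 G  0  0  0  1  1  1  1  1  1  1  1
 C  0  0  1  1  1  1  2  2  2  2  2
 C  0  0  1  1  1  1  2  3  3  3  3
 G  0  0  1  2  2  2  2  3  3  4  4
 A  0  1  1  2  2  2  2  3  3  4  4
 T  0  1  1  2  3  3  3  3  3  4  5
 A  0  1  1  2  3  3  3  3  3  4  5
 C  0  1  2  2  3  3  4  4  4  4  5
 T  0  1  2  2  3  3  4  4  4  4  5
 A  0  1  2  2  3  3  4  4  4  4  5

4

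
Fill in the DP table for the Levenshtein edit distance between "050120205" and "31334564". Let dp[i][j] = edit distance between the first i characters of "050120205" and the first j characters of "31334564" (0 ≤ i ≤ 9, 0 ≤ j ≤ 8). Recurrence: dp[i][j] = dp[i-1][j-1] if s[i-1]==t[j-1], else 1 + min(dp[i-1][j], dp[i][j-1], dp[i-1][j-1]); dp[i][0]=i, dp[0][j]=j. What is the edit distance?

9

   ''  3  1  3  3  4  5  6  4
''  0  1  2  3  4  5  6  7  8
 0  1  1  2  3  4  5  6  7  8
 5  2  2  2  3  4  5  5  6  7
 0  3  3  3  3  4  5  6  6  7
 1  4  4  3  4  4  5  6  7  7
 2  5  5  4  4  5  5  6  7  8
 0  6  6  5  5  5  6  6  7  8
 2  7  7  6  6  6  6  7  7  8
 0  8  8  7  7  7  7  7  8  8
 5  9  9  8  8  8  8  7  8  9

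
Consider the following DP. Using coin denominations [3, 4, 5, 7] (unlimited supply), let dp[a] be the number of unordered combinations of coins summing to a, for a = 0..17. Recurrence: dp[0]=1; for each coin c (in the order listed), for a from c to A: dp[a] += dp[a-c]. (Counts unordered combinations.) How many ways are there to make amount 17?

7

after  coin     0     1     2     3     4     5     6     7     8     9    10    11    12    13    14    15    16    17
          3     1     0     0     1     0     0     1     0     0     1     0     0     1     0     0     1     0     0
          4     1     0     0     1     1     0     1     1     1     1     1     1     2     1     1     2     2     1
          5     1     0     0     1     1     1     1     1     2     2     2     2     3     3     3     4     4     4
          7     1     0     0     1     1     1     1     2     2     2     3     3     4     4     5     6     6     7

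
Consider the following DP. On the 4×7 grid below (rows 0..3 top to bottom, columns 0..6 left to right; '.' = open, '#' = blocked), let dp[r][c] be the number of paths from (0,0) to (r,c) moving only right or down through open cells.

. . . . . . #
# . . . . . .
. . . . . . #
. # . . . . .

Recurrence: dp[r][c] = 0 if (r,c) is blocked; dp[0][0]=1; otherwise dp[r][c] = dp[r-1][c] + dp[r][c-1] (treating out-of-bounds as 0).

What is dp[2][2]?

3

r\c   0   1   2   3   4   5   6
  0   1   1   1   1   1   1   0
  1   0   1   2   3   4   5   5
  2   0   1   3   6  10  15   0
  3   0   0   3   9  19  34  34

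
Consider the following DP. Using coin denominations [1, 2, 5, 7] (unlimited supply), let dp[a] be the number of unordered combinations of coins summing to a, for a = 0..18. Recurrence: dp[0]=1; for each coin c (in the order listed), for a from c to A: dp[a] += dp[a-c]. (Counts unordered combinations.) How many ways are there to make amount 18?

after  coin     0     1     2     3     4     5     6     7     8     9    10    11    12    13    14    15    16    17    18
          1     1     1     1     1     1     1     1     1     1     1     1     1     1     1     1     1     1     1     1
          2     1     1     2     2     3     3     4     4     5     5     6     6     7     7     8     8     9     9    10
          5     1     1     2     2     3     4     5     6     7     8    10    11    13    14    16    18    20    22    24
          7     1     1     2     2     3     4     5     7     8    10    12    14    17    19    23    26    30    34    38

38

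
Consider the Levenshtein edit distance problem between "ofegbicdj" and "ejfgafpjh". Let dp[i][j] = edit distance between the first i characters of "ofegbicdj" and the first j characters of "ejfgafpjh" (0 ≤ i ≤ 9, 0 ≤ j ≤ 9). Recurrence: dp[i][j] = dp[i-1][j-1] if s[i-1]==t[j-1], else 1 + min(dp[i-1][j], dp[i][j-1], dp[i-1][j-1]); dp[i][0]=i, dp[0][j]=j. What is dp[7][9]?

   ''  e  j  f  g  a  f  p  j  h
''  0  1  2  3  4  5  6  7  8  9
 o  1  1  2  3  4  5  6  7  8  9
 f  2  2  2  2  3  4  5  6  7  8
 e  3  2  3  3  3  4  5  6  7  8
 g  4  3  3  4  3  4  5  6  7  8
 b  5  4  4  4  4  4  5  6  7  8
 i  6  5  5  5  5  5  5  6  7  8
 c  7  6  6  6  6  6  6  6  7  8
 d  8  7  7  7  7  7  7  7  7  8
 j  9  8  7  8  8  8  8  8  7  8

8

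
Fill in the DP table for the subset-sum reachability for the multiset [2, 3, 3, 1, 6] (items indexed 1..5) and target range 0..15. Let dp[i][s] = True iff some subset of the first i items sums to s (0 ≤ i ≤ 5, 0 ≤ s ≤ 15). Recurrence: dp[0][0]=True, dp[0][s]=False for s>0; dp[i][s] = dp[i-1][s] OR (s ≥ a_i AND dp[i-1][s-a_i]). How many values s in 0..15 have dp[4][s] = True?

i\s   0   1   2   3   4   5   6   7   8   9  10  11  12  13  14  15
  0   T   F   F   F   F   F   F   F   F   F   F   F   F   F   F   F
  1   T   F   T   F   F   F   F   F   F   F   F   F   F   F   F   F
  2   T   F   T   T   F   T   F   F   F   F   F   F   F   F   F   F
  3   T   F   T   T   F   T   T   F   T   F   F   F   F   F   F   F
  4   T   T   T   T   T   T   T   T   T   T   F   F   F   F   F   F
  5   T   T   T   T   T   T   T   T   T   T   T   T   T   T   T   T

10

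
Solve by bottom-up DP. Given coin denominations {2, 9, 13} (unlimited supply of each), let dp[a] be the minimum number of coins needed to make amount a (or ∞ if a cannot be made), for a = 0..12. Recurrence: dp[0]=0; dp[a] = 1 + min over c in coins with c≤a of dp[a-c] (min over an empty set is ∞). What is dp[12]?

6

 a  0  1  2  3  4  5  6  7  8  9 10 11 12
dp  0  -  1  -  2  -  3  -  4  1  5  2  6
(- denotes ∞ / unreachable)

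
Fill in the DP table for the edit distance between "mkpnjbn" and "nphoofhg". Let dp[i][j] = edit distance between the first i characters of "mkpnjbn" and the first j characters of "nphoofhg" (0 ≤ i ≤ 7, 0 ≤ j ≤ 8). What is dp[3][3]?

   ''  n  p  h  o  o  f  h  g
''  0  1  2  3  4  5  6  7  8
 m  1  1  2  3  4  5  6  7  8
 k  2  2  2  3  4  5  6  7  8
 p  3  3  2  3  4  5  6  7  8
 n  4  3  3  3  4  5  6  7  8
 j  5  4  4  4  4  5  6  7  8
 b  6  5  5  5  5  5  6  7  8
 n  7  6  6  6  6  6  6  7  8

3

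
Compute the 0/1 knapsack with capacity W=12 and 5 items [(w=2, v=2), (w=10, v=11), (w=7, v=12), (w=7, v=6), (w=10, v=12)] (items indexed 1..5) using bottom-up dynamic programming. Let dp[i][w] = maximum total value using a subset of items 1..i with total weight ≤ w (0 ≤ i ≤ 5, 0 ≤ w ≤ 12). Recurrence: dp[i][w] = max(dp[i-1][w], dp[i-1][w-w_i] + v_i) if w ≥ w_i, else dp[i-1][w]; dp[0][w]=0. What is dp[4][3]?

2

i\w   0   1   2   3   4   5   6   7   8   9  10  11  12
  0   0   0   0   0   0   0   0   0   0   0   0   0   0
  1   0   0   2   2   2   2   2   2   2   2   2   2   2
  2   0   0   2   2   2   2   2   2   2   2  11  11  13
  3   0   0   2   2   2   2   2  12  12  14  14  14  14
  4   0   0   2   2   2   2   2  12  12  14  14  14  14
  5   0   0   2   2   2   2   2  12  12  14  14  14  14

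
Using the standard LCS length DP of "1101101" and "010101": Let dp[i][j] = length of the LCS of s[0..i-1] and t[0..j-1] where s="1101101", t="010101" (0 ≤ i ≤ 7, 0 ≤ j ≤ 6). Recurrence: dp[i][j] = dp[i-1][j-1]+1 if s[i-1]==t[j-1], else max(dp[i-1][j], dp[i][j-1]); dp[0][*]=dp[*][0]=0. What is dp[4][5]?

   ''  0  1  0  1  0  1
''  0  0  0  0  0  0  0
 1  0  0  1  1  1  1  1
 1  0  0  1  1  2  2  2
 0  0  1  1  2  2  3  3
 1  0  1  2  2  3  3  4
 1  0  1  2  2  3  3  4
 0  0  1  2  3  3  4  4
 1  0  1  2  3  4  4  5

3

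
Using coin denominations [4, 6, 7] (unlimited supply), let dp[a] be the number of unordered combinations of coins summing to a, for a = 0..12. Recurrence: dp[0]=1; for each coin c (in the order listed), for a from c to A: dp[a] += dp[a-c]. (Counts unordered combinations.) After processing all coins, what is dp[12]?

2

after  coin     0     1     2     3     4     5     6     7     8     9    10    11    12
          4     1     0     0     0     1     0     0     0     1     0     0     0     1
          6     1     0     0     0     1     0     1     0     1     0     1     0     2
          7     1     0     0     0     1     0     1     1     1     0     1     1     2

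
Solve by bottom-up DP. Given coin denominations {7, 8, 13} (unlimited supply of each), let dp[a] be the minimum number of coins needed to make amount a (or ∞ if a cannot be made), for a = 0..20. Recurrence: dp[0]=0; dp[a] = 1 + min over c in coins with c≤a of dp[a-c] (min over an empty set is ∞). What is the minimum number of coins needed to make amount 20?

2

 a  0  1  2  3  4  5  6  7  8  9 10 11 12 13 14 15 16 17 18 19 20
dp  0  -  -  -  -  -  -  1  1  -  -  -  -  1  2  2  2  -  -  -  2
(- denotes ∞ / unreachable)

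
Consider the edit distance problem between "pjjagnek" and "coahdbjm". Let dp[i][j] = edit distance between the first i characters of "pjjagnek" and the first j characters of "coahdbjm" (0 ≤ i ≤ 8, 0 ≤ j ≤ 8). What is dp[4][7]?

7

   ''  c  o  a  h  d  b  j  m
''  0  1  2  3  4  5  6  7  8
 p  1  1  2  3  4  5  6  7  8
 j  2  2  2  3  4  5  6  6  7
 j  3  3  3  3  4  5  6  6  7
 a  4  4  4  3  4  5  6  7  7
 g  5  5  5  4  4  5  6  7  8
 n  6  6  6  5  5  5  6  7  8
 e  7  7  7  6  6  6  6  7  8
 k  8  8  8  7  7  7  7  7  8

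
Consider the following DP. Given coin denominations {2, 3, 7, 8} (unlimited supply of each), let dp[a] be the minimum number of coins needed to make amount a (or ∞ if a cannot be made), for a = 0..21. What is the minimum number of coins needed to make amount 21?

3

 a  0  1  2  3  4  5  6  7  8  9 10 11 12 13 14 15 16 17 18 19 20 21
dp  0  -  1  1  2  2  2  1  1  2  2  2  3  3  2  2  2  3  3  3  4  3
(- denotes ∞ / unreachable)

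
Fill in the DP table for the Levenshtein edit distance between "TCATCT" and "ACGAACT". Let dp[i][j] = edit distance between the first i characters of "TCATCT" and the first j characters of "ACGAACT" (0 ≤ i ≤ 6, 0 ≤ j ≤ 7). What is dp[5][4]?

   ''  A  C  G  A  A  C  T
''  0  1  2  3  4  5  6  7
 T  1  1  2  3  4  5  6  6
 C  2  2  1  2  3  4  5  6
 A  3  2  2  2  2  3  4  5
 T  4  3  3  3  3  3  4  4
 C  5  4  3  4  4  4  3  4
 T  6  5  4  4  5  5  4  3

4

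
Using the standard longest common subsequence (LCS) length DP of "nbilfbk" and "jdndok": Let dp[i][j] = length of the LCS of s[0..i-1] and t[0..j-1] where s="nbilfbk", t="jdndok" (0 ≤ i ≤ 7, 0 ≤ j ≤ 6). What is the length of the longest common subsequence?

2

   ''  j  d  n  d  o  k
''  0  0  0  0  0  0  0
 n  0  0  0  1  1  1  1
 b  0  0  0  1  1  1  1
 i  0  0  0  1  1  1  1
 l  0  0  0  1  1  1  1
 f  0  0  0  1  1  1  1
 b  0  0  0  1  1  1  1
 k  0  0  0  1  1  1  2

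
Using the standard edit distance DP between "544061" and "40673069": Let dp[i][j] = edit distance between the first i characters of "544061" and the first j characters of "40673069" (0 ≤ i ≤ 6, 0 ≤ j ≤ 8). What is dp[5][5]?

   ''  4  0  6  7  3  0  6  9
''  0  1  2  3  4  5  6  7  8
 5  1  1  2  3  4  5  6  7  8
 4  2  1  2  3  4  5  6  7  8
 4  3  2  2  3  4  5  6  7  8
 0  4  3  2  3  4  5  5  6  7
 6  5  4  3  2  3  4  5  5  6
 1  6  5  4  3  3  4  5  6  6

4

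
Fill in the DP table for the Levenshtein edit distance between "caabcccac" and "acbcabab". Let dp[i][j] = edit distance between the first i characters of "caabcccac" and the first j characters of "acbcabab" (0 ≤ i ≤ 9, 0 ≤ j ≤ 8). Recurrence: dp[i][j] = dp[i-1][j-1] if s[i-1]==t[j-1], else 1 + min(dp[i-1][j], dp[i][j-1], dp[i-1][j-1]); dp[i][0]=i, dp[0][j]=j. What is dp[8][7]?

4

   ''  a  c  b  c  a  b  a  b
''  0  1  2  3  4  5  6  7  8
 c  1  1  1  2  3  4  5  6  7
 a  2  1  2  2  3  3  4  5  6
 a  3  2  2  3  3  3  4  4  5
 b  4  3  3  2  3  4  3  4  4
 c  5  4  3  3  2  3  4  4  5
 c  6  5  4  4  3  3  4  5  5
 c  7  6  5  5  4  4  4  5  6
 a  8  7  6  6  5  4  5  4  5
 c  9  8  7  7  6  5  5  5  5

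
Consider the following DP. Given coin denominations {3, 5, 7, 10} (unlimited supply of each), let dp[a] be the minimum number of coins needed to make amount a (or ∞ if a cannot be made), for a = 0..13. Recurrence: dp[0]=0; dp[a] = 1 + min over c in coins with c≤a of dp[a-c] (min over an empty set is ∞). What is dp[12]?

2

 a  0  1  2  3  4  5  6  7  8  9 10 11 12 13
dp  0  -  -  1  -  1  2  1  2  3  1  3  2  2
(- denotes ∞ / unreachable)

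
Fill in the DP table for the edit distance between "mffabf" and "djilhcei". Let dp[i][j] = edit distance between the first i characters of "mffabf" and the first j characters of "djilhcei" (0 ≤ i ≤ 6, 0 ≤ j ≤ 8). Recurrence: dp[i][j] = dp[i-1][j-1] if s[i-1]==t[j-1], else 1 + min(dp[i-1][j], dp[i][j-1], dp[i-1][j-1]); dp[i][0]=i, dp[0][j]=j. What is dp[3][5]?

   ''  d  j  i  l  h  c  e  i
''  0  1  2  3  4  5  6  7  8
 m  1  1  2  3  4  5  6  7  8
 f  2  2  2  3  4  5  6  7  8
 f  3  3  3  3  4  5  6  7  8
 a  4  4  4  4  4  5  6  7  8
 b  5  5  5  5  5  5  6  7  8
 f  6  6  6  6  6  6  6  7  8

5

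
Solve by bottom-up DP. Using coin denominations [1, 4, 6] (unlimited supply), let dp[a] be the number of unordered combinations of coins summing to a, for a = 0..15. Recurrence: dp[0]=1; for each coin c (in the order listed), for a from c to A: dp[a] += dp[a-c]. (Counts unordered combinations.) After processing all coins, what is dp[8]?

4

after  coin     0     1     2     3     4     5     6     7     8     9    10    11    12    13    14    15
          1     1     1     1     1     1     1     1     1     1     1     1     1     1     1     1     1
          4     1     1     1     1     2     2     2     2     3     3     3     3     4     4     4     4
          6     1     1     1     1     2     2     3     3     4     4     5     5     7     7     8     8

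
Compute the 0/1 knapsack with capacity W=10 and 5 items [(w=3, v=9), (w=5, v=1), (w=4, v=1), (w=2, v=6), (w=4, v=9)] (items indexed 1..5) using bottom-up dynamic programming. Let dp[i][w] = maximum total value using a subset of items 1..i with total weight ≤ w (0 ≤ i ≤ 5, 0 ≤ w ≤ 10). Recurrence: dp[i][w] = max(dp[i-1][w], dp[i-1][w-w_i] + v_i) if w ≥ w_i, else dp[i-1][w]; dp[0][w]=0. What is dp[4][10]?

16

i\w   0   1   2   3   4   5   6   7   8   9  10
  0   0   0   0   0   0   0   0   0   0   0   0
  1   0   0   0   9   9   9   9   9   9   9   9
  2   0   0   0   9   9   9   9   9  10  10  10
  3   0   0   0   9   9   9   9  10  10  10  10
  4   0   0   6   9   9  15  15  15  15  16  16
  5   0   0   6   9   9  15  15  18  18  24  24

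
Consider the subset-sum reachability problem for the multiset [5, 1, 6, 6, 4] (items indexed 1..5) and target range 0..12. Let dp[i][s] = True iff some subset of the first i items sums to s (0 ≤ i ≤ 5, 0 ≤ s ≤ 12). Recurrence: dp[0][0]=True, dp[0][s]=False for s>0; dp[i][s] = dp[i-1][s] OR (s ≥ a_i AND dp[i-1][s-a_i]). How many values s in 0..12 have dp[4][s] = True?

7

i\s   0   1   2   3   4   5   6   7   8   9  10  11  12
  0   T   F   F   F   F   F   F   F   F   F   F   F   F
  1   T   F   F   F   F   T   F   F   F   F   F   F   F
  2   T   T   F   F   F   T   T   F   F   F   F   F   F
  3   T   T   F   F   F   T   T   T   F   F   F   T   T
  4   T   T   F   F   F   T   T   T   F   F   F   T   T
  5   T   T   F   F   T   T   T   T   F   T   T   T   T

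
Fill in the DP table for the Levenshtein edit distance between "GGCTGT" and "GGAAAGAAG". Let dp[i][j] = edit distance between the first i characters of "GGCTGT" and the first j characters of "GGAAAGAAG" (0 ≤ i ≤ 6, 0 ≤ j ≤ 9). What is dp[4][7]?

5

   ''  G  G  A  A  A  G  A  A  G
''  0  1  2  3  4  5  6  7  8  9
 G  1  0  1  2  3  4  5  6  7  8
 G  2  1  0  1  2  3  4  5  6  7
 C  3  2  1  1  2  3  4  5  6  7
 T  4  3  2  2  2  3  4  5  6  7
 G  5  4  3  3  3  3  3  4  5  6
 T  6  5  4  4  4  4  4  4  5  6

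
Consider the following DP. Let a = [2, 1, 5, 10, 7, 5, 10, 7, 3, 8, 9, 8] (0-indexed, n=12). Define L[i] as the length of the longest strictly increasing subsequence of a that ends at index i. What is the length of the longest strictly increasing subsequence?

5

   i    0    1    2    3    4    5    6    7    8    9   10   11
a[i]    2    1    5   10    7    5   10    7    3    8    9    8
L[i]    1    1    2    3    3    2    4    3    2    4    5    4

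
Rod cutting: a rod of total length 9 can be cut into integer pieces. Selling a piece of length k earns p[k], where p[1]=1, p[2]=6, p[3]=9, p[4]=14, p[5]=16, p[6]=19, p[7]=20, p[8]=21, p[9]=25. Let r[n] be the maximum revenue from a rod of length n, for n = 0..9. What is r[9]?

   n    0    1    2    3    4    5    6    7    8    9
r[n]    0    1    6    9   14   16   20   23   28   30

30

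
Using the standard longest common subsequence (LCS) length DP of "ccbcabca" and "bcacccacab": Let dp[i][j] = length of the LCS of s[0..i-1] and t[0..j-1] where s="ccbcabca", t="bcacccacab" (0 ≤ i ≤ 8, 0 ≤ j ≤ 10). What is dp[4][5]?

   ''  b  c  a  c  c  c  a  c  a  b
''  0  0  0  0  0  0  0  0  0  0  0
 c  0  0  1  1  1  1  1  1  1  1  1
 c  0  0  1  1  2  2  2  2  2  2  2
 b  0  1  1  1  2  2  2  2  2  2  3
 c  0  1  2  2  2  3  3  3  3  3  3
 a  0  1  2  3  3  3  3  4  4  4  4
 b  0  1  2  3  3  3  3  4  4  4  5
 c  0  1  2  3  4  4  4  4  5  5  5
 a  0  1  2  3  4  4  4  5  5  6  6

3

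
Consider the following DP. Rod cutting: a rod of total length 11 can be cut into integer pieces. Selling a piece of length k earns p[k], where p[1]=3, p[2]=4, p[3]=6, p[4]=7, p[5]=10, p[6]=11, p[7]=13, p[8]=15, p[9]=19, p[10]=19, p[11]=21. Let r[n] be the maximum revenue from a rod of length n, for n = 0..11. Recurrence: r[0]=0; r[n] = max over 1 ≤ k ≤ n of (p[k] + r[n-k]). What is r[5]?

15

   n    0    1    2    3    4    5    6    7    8    9   10   11
r[n]    0    3    6    9   12   15   18   21   24   27   30   33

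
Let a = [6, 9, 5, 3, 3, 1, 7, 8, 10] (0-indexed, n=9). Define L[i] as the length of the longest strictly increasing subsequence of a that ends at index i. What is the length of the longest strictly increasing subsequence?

   i    0    1    2    3    4    5    6    7    8
a[i]    6    9    5    3    3    1    7    8   10
L[i]    1    2    1    1    1    1    2    3    4

4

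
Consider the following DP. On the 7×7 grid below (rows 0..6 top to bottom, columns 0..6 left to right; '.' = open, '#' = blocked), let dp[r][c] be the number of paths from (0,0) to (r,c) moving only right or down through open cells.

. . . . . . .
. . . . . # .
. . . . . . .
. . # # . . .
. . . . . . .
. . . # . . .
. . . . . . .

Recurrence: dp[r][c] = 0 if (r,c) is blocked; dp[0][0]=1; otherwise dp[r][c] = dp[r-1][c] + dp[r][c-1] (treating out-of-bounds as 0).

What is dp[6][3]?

18

r\c   0   1   2   3   4   5   6
  0   1   1   1   1   1   1   1
  1   1   2   3   4   5   0   1
  2   1   3   6  10  15  15  16
  3   1   4   0   0  15  30  46
  4   1   5   5   5  20  50  96
  5   1   6  11   0  20  70 166
  6   1   7  18  18  38 108 274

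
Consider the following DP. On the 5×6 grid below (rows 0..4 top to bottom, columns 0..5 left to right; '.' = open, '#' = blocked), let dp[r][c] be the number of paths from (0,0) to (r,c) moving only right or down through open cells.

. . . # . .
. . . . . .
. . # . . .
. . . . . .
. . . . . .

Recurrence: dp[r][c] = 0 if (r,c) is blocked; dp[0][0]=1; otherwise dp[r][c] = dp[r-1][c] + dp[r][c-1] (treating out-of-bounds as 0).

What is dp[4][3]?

16

r\c   0   1   2   3   4   5
  0   1   1   1   0   0   0
  1   1   2   3   3   3   3
  2   1   3   0   3   6   9
  3   1   4   4   7  13  22
  4   1   5   9  16  29  51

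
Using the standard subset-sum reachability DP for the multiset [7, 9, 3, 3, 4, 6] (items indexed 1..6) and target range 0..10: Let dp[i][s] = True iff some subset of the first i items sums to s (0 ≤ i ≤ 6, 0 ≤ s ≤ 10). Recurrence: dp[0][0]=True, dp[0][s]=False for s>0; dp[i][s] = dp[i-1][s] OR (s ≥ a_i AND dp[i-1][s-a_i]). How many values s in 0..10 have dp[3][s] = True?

5

i\s   0   1   2   3   4   5   6   7   8   9  10
  0   T   F   F   F   F   F   F   F   F   F   F
  1   T   F   F   F   F   F   F   T   F   F   F
  2   T   F   F   F   F   F   F   T   F   T   F
  3   T   F   F   T   F   F   F   T   F   T   T
  4   T   F   F   T   F   F   T   T   F   T   T
  5   T   F   F   T   T   F   T   T   F   T   T
  6   T   F   F   T   T   F   T   T   F   T   T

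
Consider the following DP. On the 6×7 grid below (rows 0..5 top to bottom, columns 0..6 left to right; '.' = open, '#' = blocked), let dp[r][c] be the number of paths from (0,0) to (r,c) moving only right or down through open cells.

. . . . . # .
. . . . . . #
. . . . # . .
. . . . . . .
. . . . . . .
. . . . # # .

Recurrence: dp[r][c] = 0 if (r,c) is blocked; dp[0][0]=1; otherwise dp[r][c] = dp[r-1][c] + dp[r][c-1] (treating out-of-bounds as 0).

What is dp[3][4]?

20

r\c   0   1   2   3   4   5   6
  0   1   1   1   1   1   0   0
  1   1   2   3   4   5   5   0
  2   1   3   6  10   0   5   5
  3   1   4  10  20  20  25  30
  4   1   5  15  35  55  80 110
  5   1   6  21  56   0   0 110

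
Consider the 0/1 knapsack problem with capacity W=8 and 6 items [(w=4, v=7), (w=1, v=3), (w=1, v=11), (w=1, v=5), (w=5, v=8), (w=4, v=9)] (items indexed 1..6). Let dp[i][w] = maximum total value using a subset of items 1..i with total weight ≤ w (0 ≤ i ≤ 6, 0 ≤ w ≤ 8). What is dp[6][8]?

i\w   0   1   2   3   4   5   6   7   8
  0   0   0   0   0   0   0   0   0   0
  1   0   0   0   0   7   7   7   7   7
  2   0   3   3   3   7  10  10  10  10
  3   0  11  14  14  14  18  21  21  21
  4   0  11  16  19  19  19  23  26  26
  5   0  11  16  19  19  19  23  26  27
  6   0  11  16  19  19  20  25  28  28

28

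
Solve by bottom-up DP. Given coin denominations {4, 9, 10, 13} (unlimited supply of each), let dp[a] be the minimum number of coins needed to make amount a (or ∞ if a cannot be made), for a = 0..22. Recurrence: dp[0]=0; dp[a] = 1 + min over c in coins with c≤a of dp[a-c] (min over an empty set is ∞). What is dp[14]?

 a  0  1  2  3  4  5  6  7  8  9 10 11 12 13 14 15 16 17 18 19 20 21 22
dp  0  -  -  -  1  -  -  -  2  1  1  -  3  1  2  -  4  2  2  2  2  3  2
(- denotes ∞ / unreachable)

2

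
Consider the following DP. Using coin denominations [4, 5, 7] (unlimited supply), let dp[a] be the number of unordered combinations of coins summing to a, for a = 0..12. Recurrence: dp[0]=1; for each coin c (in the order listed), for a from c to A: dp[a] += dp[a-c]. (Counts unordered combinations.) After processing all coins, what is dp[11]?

1

after  coin     0     1     2     3     4     5     6     7     8     9    10    11    12
          4     1     0     0     0     1     0     0     0     1     0     0     0     1
          5     1     0     0     0     1     1     0     0     1     1     1     0     1
          7     1     0     0     0     1     1     0     1     1     1     1     1     2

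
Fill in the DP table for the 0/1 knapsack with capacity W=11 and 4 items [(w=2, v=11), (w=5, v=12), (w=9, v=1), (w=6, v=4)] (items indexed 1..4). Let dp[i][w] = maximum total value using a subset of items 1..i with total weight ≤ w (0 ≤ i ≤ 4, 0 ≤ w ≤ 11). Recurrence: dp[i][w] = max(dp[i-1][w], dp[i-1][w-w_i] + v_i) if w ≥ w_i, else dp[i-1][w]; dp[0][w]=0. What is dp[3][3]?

i\w   0   1   2   3   4   5   6   7   8   9  10  11
  0   0   0   0   0   0   0   0   0   0   0   0   0
  1   0   0  11  11  11  11  11  11  11  11  11  11
  2   0   0  11  11  11  12  12  23  23  23  23  23
  3   0   0  11  11  11  12  12  23  23  23  23  23
  4   0   0  11  11  11  12  12  23  23  23  23  23

11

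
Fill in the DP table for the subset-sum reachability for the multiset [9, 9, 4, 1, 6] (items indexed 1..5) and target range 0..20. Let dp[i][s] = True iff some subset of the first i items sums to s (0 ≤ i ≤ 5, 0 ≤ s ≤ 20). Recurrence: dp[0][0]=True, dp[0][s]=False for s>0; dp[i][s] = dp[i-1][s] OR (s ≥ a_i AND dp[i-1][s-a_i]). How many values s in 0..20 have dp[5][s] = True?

16

i\s   0   1   2   3   4   5   6   7   8   9  10  11  12  13  14  15  16  17  18  19  20
  0   T   F   F   F   F   F   F   F   F   F   F   F   F   F   F   F   F   F   F   F   F
  1   T   F   F   F   F   F   F   F   F   T   F   F   F   F   F   F   F   F   F   F   F
  2   T   F   F   F   F   F   F   F   F   T   F   F   F   F   F   F   F   F   T   F   F
  3   T   F   F   F   T   F   F   F   F   T   F   F   F   T   F   F   F   F   T   F   F
  4   T   T   F   F   T   T   F   F   F   T   T   F   F   T   T   F   F   F   T   T   F
  5   T   T   F   F   T   T   T   T   F   T   T   T   F   T   T   T   T   F   T   T   T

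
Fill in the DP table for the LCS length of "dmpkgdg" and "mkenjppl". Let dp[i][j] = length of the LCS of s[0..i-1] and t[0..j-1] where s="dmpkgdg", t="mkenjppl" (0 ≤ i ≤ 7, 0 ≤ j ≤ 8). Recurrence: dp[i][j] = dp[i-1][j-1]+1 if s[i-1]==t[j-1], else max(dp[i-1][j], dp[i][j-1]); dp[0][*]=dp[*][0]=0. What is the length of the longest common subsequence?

2

   ''  m  k  e  n  j  p  p  l
''  0  0  0  0  0  0  0  0  0
 d  0  0  0  0  0  0  0  0  0
 m  0  1  1  1  1  1  1  1  1
 p  0  1  1  1  1  1  2  2  2
 k  0  1  2  2  2  2  2  2  2
 g  0  1  2  2  2  2  2  2  2
 d  0  1  2  2  2  2  2  2  2
 g  0  1  2  2  2  2  2  2  2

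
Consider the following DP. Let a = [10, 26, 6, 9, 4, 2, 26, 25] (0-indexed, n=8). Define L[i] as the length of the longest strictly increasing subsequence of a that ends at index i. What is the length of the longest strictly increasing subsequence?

   i    0    1    2    3    4    5    6    7
a[i]   10   26    6    9    4    2   26   25
L[i]    1    2    1    2    1    1    3    3

3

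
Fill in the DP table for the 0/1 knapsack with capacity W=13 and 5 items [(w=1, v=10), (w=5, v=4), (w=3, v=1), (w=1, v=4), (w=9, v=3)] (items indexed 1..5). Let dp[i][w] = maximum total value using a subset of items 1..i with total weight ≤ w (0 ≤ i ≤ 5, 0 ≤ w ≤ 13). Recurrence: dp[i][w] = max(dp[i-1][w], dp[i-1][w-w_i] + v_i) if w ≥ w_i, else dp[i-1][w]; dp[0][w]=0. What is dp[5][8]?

i\w   0   1   2   3   4   5   6   7   8   9  10  11  12  13
  0   0   0   0   0   0   0   0   0   0   0   0   0   0   0
  1   0  10  10  10  10  10  10  10  10  10  10  10  10  10
  2   0  10  10  10  10  10  14  14  14  14  14  14  14  14
  3   0  10  10  10  11  11  14  14  14  15  15  15  15  15
  4   0  10  14  14  14  15  15  18  18  18  19  19  19  19
  5   0  10  14  14  14  15  15  18  18  18  19  19  19  19

18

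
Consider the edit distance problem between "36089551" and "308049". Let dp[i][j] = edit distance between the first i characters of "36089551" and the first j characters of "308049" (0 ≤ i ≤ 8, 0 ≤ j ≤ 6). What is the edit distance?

5

   ''  3  0  8  0  4  9
''  0  1  2  3  4  5  6
 3  1  0  1  2  3  4  5
 6  2  1  1  2  3  4  5
 0  3  2  1  2  2  3  4
 8  4  3  2  1  2  3  4
 9  5  4  3  2  2  3  3
 5  6  5  4  3  3  3  4
 5  7  6  5  4  4  4  4
 1  8  7  6  5  5  5  5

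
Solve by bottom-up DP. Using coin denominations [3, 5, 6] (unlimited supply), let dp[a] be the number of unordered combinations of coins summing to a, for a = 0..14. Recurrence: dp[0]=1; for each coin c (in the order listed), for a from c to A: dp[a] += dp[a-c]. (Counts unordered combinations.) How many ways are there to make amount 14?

after  coin     0     1     2     3     4     5     6     7     8     9    10    11    12    13    14
          3     1     0     0     1     0     0     1     0     0     1     0     0     1     0     0
          5     1     0     0     1     0     1     1     0     1     1     1     1     1     1     1
          6     1     0     0     1     0     1     2     0     1     2     1     2     3     1     2

2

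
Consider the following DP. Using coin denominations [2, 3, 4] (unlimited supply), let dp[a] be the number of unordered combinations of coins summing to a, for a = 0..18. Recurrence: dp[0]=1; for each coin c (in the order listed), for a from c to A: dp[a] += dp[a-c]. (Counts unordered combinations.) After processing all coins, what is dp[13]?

after  coin     0     1     2     3     4     5     6     7     8     9    10    11    12    13    14    15    16    17    18
          2     1     0     1     0     1     0     1     0     1     0     1     0     1     0     1     0     1     0     1
          3     1     0     1     1     1     1     2     1     2     2     2     2     3     2     3     3     3     3     4
          4     1     0     1     1     2     1     3     2     4     3     5     4     7     5     8     7    10     8    12

5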